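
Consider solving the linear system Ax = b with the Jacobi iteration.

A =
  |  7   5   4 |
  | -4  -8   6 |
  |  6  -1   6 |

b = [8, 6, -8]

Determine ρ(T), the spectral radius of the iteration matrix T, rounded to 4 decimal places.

1.2352

Let D = diag(7, -8, 6); L, U the strict triangles.
Jacobi: T = -D⁻¹(L+U), T[1,0] = -(-4)/(-8) = -0.5000; T[1,1] = 0.
  T[0,:] = [+0.0000  -0.7143  -0.5714]
  T[1,:] = [-0.5000  +0.0000  +0.7500]
  T[2,:] = [-1.0000  +0.1667  +0.0000]
eigenvalue magnitudes: 1.2352, 0.6872, 0.6872.
spectral radius ρ = 1.2352; 1.2352 > 1 ⇒ diverges.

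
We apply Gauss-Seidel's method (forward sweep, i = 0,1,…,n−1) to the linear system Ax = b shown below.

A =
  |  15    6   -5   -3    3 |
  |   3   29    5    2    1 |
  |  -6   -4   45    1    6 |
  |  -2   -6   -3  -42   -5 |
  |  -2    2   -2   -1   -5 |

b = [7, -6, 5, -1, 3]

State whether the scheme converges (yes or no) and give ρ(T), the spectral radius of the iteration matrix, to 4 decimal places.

yes, ρ = 0.3728

A = D + L + U where D = diag(15, 29, 45, -42, -5).
T_GS = -(D+L)⁻¹U: row 0 first, T[0,4] = -(3)/(15) = -0.2000; later rows by forward substitution.
  T[0,:] = [+0.0000 -0.4000 +0.3333 +0.2000 -0.2000]
  T[1,:] = [+0.0000 +0.0414 -0.2069 -0.0897 -0.0138]
  T[2,:] = [+0.0000 -0.0497 +0.0261 -0.0035 -0.1612]
  T[3,:] = [+0.0000 +0.0167 +0.0118 +0.0035 -0.0960]
  T[4,:] = [+0.0000 +0.1931 -0.2289 -0.1152 +0.1582]
|λ(T)| sorted: 0.3728, 0.1193, 0.1193, 0.0138, 0.0000.
ρ(T) = max|λ| = 0.3728; 0.3728 < 1 ⇒ converges.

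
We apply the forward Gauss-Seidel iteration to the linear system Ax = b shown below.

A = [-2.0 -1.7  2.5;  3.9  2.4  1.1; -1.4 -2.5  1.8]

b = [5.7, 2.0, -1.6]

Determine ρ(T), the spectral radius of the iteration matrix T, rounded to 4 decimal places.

1.3318

Diagonal D = diag(-2, 2.4, 1.8); L, U strict lower/upper.
GS T = -(D+L)⁻¹U: row 0 first, T[0,2] = -(2.5)/(-2) = +1.2500; later rows by forward substitution.
  T[0,:] = [+0.0000, -0.8500, +1.2500]
  T[1,:] = [+0.0000, +1.3812, -2.4896]
  T[2,:] = [+0.0000, +1.2573, -2.4855]
|roots of det(T-λI)|: 1.3318, 0.2275, 0.0000.
ρ(T) = max|λ| = 1.3318; 1.3318 > 1: divergent.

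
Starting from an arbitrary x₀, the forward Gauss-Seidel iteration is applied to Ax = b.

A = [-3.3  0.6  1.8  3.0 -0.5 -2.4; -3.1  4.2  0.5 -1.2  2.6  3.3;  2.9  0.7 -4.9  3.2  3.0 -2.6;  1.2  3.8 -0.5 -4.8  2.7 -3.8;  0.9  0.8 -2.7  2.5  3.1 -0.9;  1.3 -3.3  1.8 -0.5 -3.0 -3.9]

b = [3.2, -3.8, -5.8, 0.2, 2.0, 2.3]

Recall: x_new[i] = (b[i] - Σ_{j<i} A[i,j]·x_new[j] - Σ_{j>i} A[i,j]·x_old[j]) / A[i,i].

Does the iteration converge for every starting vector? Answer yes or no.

no

Let D = diag(-3.3, 4.2, -4.9, -4.8, 3.1, -3.9); L, U the strict triangles.
T_GS = -(D+L)⁻¹U: row 0 first, T[0,1] = -(0.6)/(-3.3) = +0.1818; later rows by forward substitution.
  T[0,:] = [+0.0000 +0.1818 +0.5455 +0.9091 -0.1515 -0.7273]
  T[1,:] = [+0.0000 +0.1342 +0.2835 +0.9567 -0.7309 -1.3225]
  T[2,:] = [+0.0000 +0.1268 +0.3633 +1.3278 +0.4182 -1.1500]
  T[3,:] = [+0.0000 +0.1385 +0.3230 +0.8464 -0.0976 -1.9007]
  T[4,:] = [+0.0000 -0.0887 -0.1756 -0.0369 +0.6755 +1.3740]
  T[5,:] = [+0.0000 +0.0560 +0.2032 +0.0262 +0.2538 -0.4674]
moduli |λ_i(T)| = 1.1434, 0.9217, 0.7157, 0.1975, 0.0052, 0.0000.
spectral radius ρ = 1.1434; 1.1434 > 1 ⇒ diverges.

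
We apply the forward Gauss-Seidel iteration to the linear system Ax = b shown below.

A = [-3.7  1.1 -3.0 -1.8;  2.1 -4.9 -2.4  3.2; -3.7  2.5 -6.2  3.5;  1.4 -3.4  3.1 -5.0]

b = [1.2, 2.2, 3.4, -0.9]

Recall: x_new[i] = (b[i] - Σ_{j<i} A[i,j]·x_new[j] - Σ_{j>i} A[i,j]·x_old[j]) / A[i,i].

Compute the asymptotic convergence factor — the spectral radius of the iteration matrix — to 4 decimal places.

0.9272

Let D = diag(-3.7, -4.9, -6.2, -5); L, U the strict triangles.
Gauss-Seidel: T = -(D+L)⁻¹U, row 0 first, T[0,2] = -(-3)/(-3.7) = -0.8108; later rows by forward substitution.
  T[0,:] = [+0.0000  +0.2973  -0.8108  -0.4865]
  T[1,:] = [+0.0000  +0.1274  -0.8373  +0.4446]
  T[2,:] = [+0.0000  -0.1260  +0.1463  +1.0341]
  T[3,:] = [+0.0000  -0.0815  +0.4330  +0.2026]
eigenvalue magnitudes: 0.9272, 0.5005, 0.0496, 0.0000.
ρ(T) = max|λ| = 0.9272; 0.9272 < 1: convergent.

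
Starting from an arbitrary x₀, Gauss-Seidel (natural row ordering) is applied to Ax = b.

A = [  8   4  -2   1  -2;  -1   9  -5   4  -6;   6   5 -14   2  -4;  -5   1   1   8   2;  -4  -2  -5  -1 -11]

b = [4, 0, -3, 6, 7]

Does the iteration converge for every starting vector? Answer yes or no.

yes

Diagonal D = diag(8, 9, -14, 8, -11); L, U strict lower/upper.
Gauss-Seidel: T = -(D+L)⁻¹U, row 0 first, T[0,3] = -(1)/(8) = -0.1250; later rows by forward substitution.
  T[0,:] = [+0.0000 -0.5000 +0.2500 -0.1250 +0.2500]
  T[1,:] = [+0.0000 -0.0556 +0.5833 -0.4583 +0.6944]
  T[2,:] = [+0.0000 -0.2341 +0.3155 -0.0744 +0.0694]
  T[3,:] = [+0.0000 -0.2763 +0.0439 -0.0115 -0.1892]
  T[4,:] = [+0.0000 +0.3235 -0.3444 +0.1637 -0.2315]
|λ(T)| sorted: 0.5083, 0.3998, 0.2099, 0.0846, 0.0000.
ρ(T) = max|λ| = 0.5083; 0.5083 < 1 ⇒ converges.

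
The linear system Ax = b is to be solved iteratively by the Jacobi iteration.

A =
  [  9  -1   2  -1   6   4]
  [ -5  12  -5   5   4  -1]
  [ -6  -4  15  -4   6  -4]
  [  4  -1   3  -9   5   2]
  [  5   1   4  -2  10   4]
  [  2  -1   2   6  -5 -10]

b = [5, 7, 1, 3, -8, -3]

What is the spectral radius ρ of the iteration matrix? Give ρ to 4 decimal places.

1.1367

A = D + L + U where D = diag(9, 12, 15, -9, 10, -10).
T_J = -D⁻¹(L+U): T[0,1] = -(-1)/(9) = +0.1111; T[0,0] = 0.
  T[0,:] = [+0.0000  +0.1111  -0.2222  +0.1111  -0.6667  -0.4444]
  T[1,:] = [+0.4167  +0.0000  +0.4167  -0.4167  -0.3333  +0.0833]
  T[2,:] = [+0.4000  +0.2667  +0.0000  +0.2667  -0.4000  +0.2667]
  T[3,:] = [+0.4444  -0.1111  +0.3333  +0.0000  +0.5556  +0.2222]
  T[4,:] = [-0.5000  -0.1000  -0.4000  +0.2000  +0.0000  -0.4000]
  T[5,:] = [+0.2000  -0.1000  +0.2000  +0.6000  -0.5000  +0.0000]
moduli |λ_i(T)| = 1.1367, 0.9258, 0.4606, 0.4606, 0.4296, 0.0304.
ρ = 1.1367; 1.1367 > 1: divergent.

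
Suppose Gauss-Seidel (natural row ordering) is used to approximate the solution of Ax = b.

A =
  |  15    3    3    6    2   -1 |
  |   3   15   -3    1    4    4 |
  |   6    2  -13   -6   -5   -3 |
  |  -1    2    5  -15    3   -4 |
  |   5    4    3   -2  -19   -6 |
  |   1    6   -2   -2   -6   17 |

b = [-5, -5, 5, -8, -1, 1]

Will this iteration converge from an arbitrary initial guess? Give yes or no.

Split A = D + L + U, D = diag(15, 15, -13, -15, -19, 17).
Gauss-Seidel: T = -(D+L)⁻¹U, row 0 first, T[0,2] = -(3)/(15) = -0.2000; later rows by forward substitution.
  T[0,:] = [+0.0000 -0.2000 -0.2000 -0.4000 -0.1333 +0.0667]
  T[1,:] = [+0.0000 +0.0400 +0.2400 +0.0133 -0.2400 -0.2800]
  T[2,:] = [+0.0000 -0.0862 -0.0554 -0.6441 -0.4831 -0.2431]
  T[3,:] = [+0.0000 -0.0101 +0.0269 -0.1863 +0.0159 -0.3895]
  T[4,:] = [+0.0000 -0.0568 -0.0137 -0.1846 -0.1636 -0.3546]
  T[5,:] = [+0.0000 -0.0337 -0.0811 -0.1440 -0.0201 -0.1047]
|eigenvalues of T|: 0.5135, 0.2055, 0.2055, 0.1321, 0.0239, 0.0000.
ρ = 0.5135; 0.5135 < 1 ⇒ converges.

yes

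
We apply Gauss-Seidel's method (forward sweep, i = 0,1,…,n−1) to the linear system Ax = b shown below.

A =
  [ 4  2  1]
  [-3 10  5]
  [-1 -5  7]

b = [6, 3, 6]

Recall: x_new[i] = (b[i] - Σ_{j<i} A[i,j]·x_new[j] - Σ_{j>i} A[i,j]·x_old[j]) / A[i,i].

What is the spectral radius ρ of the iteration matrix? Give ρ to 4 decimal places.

Let D = diag(4, 10, 7); L, U the strict triangles.
Gauss-Seidel: T = -(D+L)⁻¹U, row 0 first, T[0,1] = -(2)/(4) = -0.5000; later rows by forward substitution.
  T[0,:] = [+0.0000, -0.5000, -0.2500]
  T[1,:] = [+0.0000, -0.1500, -0.5750]
  T[2,:] = [+0.0000, -0.1786, -0.4464]
|eigenvalues of T|: 0.6513, 0.0548, 0.0000.
ρ = 0.6513; 0.6513 < 1: convergent.

0.6513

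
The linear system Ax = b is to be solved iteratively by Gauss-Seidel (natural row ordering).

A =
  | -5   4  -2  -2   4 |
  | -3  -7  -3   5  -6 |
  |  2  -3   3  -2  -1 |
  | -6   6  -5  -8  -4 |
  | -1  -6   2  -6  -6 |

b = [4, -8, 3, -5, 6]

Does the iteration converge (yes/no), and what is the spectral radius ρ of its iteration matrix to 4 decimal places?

no, ρ = 1.1601

Split A = D + L + U, D = diag(-5, -7, 3, -8, -6).
T_GS = -(D+L)⁻¹U: row 0 first, T[0,1] = -(4)/(-5) = +0.8000; later rows by forward substitution.
  T[0,:] = [+0.0000  +0.8000  -0.4000  -0.4000  +0.8000]
  T[1,:] = [+0.0000  -0.3429  -0.2571  +0.8857  -1.2000]
  T[2,:] = [+0.0000  -0.8762  +0.0095  +1.8190  -1.4000]
  T[3,:] = [+0.0000  -0.3095  +0.1012  -0.1726  -1.1250]
  T[4,:] = [+0.0000  +0.2270  +0.2258  -0.0401  +1.7250]
|λ(T)| sorted: 1.1601, 0.7378, 0.6444, 0.0345, 0.0000.
ρ(T) = max|λ| = 1.1601; 1.1601 > 1, so it fails to converge.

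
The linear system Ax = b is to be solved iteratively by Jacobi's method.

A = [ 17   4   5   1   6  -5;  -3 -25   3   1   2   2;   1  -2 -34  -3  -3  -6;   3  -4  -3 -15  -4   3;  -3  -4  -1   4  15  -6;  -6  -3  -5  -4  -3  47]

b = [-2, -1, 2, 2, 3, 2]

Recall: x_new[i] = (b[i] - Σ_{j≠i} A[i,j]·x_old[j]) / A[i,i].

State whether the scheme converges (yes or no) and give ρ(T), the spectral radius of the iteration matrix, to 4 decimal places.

Diagonal D = diag(17, -25, -34, -15, 15, 47); L, U strict lower/upper.
T_J = -D⁻¹(L+U): T[4,3] = -(4)/(15) = -0.2667; T[4,4] = 0.
  T[0,:] = [+0.0000 -0.2353 -0.2941 -0.0588 -0.3529 +0.2941]
  T[1,:] = [-0.1200 +0.0000 +0.1200 +0.0400 +0.0800 +0.0800]
  T[2,:] = [+0.0294 -0.0588 +0.0000 -0.0882 -0.0882 -0.1765]
  T[3,:] = [+0.2000 -0.2667 -0.2000 +0.0000 -0.2667 +0.2000]
  T[4,:] = [+0.2000 +0.2667 +0.0667 -0.2667 +0.0000 +0.4000]
  T[5,:] = [+0.1277 +0.0638 +0.1064 +0.0851 +0.0638 +0.0000]
|λ(T)| sorted: 0.3527, 0.2464, 0.2464, 0.1965, 0.1965, 0.1621.
ρ = 0.3527; 0.3527 < 1 ⇒ converges.

yes, ρ = 0.3527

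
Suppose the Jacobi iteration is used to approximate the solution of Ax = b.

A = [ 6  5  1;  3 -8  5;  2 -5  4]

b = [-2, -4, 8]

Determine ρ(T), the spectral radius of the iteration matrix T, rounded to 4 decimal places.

Let D = diag(6, -8, 4); L, U the strict triangles.
T_J = -D⁻¹(L+U): T[2,0] = -(2)/(4) = -0.5000; T[2,2] = 0.
  T[0,:] = [+0.0000  -0.8333  -0.1667]
  T[1,:] = [+0.3750  +0.0000  +0.6250]
  T[2,:] = [-0.5000  +1.2500  +0.0000]
moduli |λ_i(T)| = 0.8724, 0.4571, 0.4571.
ρ = 0.8724; 0.8724 < 1: convergent.

0.8724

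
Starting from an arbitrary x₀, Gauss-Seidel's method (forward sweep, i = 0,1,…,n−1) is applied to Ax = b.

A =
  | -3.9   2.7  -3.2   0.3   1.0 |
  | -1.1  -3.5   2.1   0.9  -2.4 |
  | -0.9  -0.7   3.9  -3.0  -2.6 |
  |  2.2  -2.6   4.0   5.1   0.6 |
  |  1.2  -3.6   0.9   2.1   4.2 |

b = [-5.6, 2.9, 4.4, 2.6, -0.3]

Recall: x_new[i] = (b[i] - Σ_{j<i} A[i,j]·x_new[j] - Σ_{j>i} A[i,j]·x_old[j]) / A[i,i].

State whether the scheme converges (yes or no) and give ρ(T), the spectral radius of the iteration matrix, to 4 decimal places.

no, ρ = 1.4520

Write A = D+L+U with D = diag(-3.9, -3.5, 3.9, 5.1, 4.2).
Gauss-Seidel: T = -(D+L)⁻¹U, row 0 first, T[0,3] = -(0.3)/(-3.9) = +0.0769; later rows by forward substitution.
  T[0,:] = [+0.0000 +0.6923 -0.8205 +0.0769 +0.2564]
  T[1,:] = [+0.0000 -0.2176 +0.8579 +0.2330 -0.7663]
  T[2,:] = [+0.0000 +0.1207 -0.0354 +0.8288 +0.5883]
  T[3,:] = [+0.0000 -0.5042 +0.8190 -0.5645 -1.0803]
  T[4,:] = [+0.0000 -0.1580 +0.5678 +0.2823 -0.3160]
|eigenvalues of T|: 1.4520, 0.2164, 0.1849, 0.1849, 0.0000.
spectral radius ρ = 1.4520; 1.4520 > 1 ⇒ diverges.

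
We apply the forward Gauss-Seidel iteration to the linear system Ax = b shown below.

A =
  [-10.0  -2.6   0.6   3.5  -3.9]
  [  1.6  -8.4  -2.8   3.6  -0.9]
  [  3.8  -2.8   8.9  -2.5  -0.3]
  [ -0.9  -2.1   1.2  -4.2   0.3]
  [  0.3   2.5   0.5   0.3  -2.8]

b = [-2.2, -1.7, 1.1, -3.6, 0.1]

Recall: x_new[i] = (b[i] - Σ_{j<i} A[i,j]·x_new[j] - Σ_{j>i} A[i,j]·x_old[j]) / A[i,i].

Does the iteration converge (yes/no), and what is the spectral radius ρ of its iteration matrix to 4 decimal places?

Split A = D + L + U, D = diag(-10, -8.4, 8.9, -4.2, -2.8).
Gauss-Seidel: T = -(D+L)⁻¹U, row 0 first, T[0,4] = -(-3.9)/(-10) = -0.3900; later rows by forward substitution.
  T[0,:] = [+0.0000  -0.2600  +0.0600  +0.3500  -0.3900]
  T[1,:] = [+0.0000  -0.0495  -0.3219  +0.4952  -0.1814]
  T[2,:] = [+0.0000  +0.0954  -0.1269  +0.2873  +0.1431]
  T[3,:] = [+0.0000  +0.1077  +0.1118  -0.2405  +0.2866]
  T[4,:] = [+0.0000  -0.0435  -0.2917  +0.5052  -0.1475]
moduli |λ_i(T)| = 0.6755, 0.1344, 0.1344, 0.0153, 0.0000.
ρ = 0.6755; 0.6755 < 1, so it converges for any x₀.

yes, ρ = 0.6755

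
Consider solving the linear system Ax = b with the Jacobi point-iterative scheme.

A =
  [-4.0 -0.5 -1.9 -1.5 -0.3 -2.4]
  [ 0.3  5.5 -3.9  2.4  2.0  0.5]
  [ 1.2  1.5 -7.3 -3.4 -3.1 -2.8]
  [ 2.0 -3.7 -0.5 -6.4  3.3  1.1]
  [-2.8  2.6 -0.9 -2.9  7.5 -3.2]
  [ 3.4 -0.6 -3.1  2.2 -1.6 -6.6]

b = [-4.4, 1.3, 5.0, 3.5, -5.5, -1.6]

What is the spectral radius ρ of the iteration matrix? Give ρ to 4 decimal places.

1.2204

A = D + L + U where D = diag(-4, 5.5, -7.3, -6.4, 7.5, -6.6).
Jacobi T = -D⁻¹(L+U): T[0,4] = -(-0.3)/(-4) = -0.0750; T[0,0] = 0.
  T[0,:] = [+0.0000, -0.1250, -0.4750, -0.3750, -0.0750, -0.6000]
  T[1,:] = [-0.0545, +0.0000, +0.7091, -0.4364, -0.3636, -0.0909]
  T[2,:] = [+0.1644, +0.2055, +0.0000, -0.4658, -0.4247, -0.3836]
  T[3,:] = [+0.3125, -0.5781, -0.0781, +0.0000, +0.5156, +0.1719]
  T[4,:] = [+0.3733, -0.3467, +0.1200, +0.3867, +0.0000, +0.4267]
  T[5,:] = [+0.5152, -0.0909, -0.4697, +0.3333, -0.2424, +0.0000]
|λ(T)| sorted: 1.2204, 0.8164, 0.8164, 0.4339, 0.2353, 0.0528.
ρ(T) = max|λ| = 1.2204; 1.2204 > 1, so it fails to converge.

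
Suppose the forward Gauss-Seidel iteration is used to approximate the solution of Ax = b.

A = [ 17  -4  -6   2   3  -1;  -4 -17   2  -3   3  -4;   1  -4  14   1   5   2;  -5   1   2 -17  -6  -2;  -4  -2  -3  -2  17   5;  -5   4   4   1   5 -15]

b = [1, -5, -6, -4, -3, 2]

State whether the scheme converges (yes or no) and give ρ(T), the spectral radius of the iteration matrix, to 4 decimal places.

yes, ρ = 0.5050

Write A = D+L+U with D = diag(17, -17, 14, -17, 17, -15).
T_GS = -(D+L)⁻¹U: row 0 first, T[0,1] = -(-4)/(17) = +0.2353; later rows by forward substitution.
  T[0,:] = [+0.0000 +0.2353 +0.3529 -0.1176 -0.1765 +0.0588]
  T[1,:] = [+0.0000 -0.0554 +0.0346 -0.1488 +0.2180 -0.2491]
  T[2,:] = [+0.0000 -0.0326 -0.0153 -0.1055 -0.2823 -0.2182]
  T[3,:] = [+0.0000 -0.0763 -0.1036 +0.0134 -0.3214 -0.1753]
  T[4,:] = [+0.0000 +0.0341 +0.0722 -0.0622 -0.1035 -0.3687]
  T[5,:] = [+0.0000 -0.0956 -0.0953 -0.0485 -0.0142 -0.2788]
moduli |λ_i(T)| = 0.5050, 0.1963, 0.1393, 0.1393, 0.0356, 0.0000.
ρ = 0.5050; 0.5050 < 1: convergent.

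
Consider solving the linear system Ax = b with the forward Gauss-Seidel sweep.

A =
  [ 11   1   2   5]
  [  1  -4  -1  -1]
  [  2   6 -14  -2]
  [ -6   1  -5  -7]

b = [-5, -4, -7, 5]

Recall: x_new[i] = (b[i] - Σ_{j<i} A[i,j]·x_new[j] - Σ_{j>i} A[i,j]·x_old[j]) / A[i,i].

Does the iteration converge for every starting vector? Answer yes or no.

yes

Diagonal D = diag(11, -4, -14, -7); L, U strict lower/upper.
Gauss-Seidel: T = -(D+L)⁻¹U, row 0 first, T[0,1] = -(1)/(11) = -0.0909; later rows by forward substitution.
  T[0,:] = [+0.0000 -0.0909 -0.1818 -0.4545]
  T[1,:] = [+0.0000 -0.0227 -0.2955 -0.3636]
  T[2,:] = [+0.0000 -0.0227 -0.1526 -0.3636]
  T[3,:] = [+0.0000 +0.0909 +0.2226 +0.5974]
moduli |λ_i(T)| = 0.4234, 0.0811, 0.0811, 0.0000.
spectral radius ρ = 0.4234; 0.4234 < 1 ⇒ converges.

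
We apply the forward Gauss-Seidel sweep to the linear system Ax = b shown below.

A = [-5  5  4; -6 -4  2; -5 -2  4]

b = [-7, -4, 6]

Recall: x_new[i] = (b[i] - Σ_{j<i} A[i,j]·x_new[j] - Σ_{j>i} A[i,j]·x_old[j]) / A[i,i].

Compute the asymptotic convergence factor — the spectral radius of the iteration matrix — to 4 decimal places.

1.3226

A = D + L + U where D = diag(-5, -4, 4).
GS T = -(D+L)⁻¹U: row 0 first, T[0,1] = -(5)/(-5) = +1.0000; later rows by forward substitution.
  T[0,:] = [+0.0000  +1.0000  +0.8000]
  T[1,:] = [+0.0000  -1.5000  -0.7000]
  T[2,:] = [+0.0000  +0.5000  +0.6500]
eigenvalue magnitudes: 1.3226, 0.4726, 0.0000.
ρ = 1.3226; 1.3226 > 1 ⇒ diverges.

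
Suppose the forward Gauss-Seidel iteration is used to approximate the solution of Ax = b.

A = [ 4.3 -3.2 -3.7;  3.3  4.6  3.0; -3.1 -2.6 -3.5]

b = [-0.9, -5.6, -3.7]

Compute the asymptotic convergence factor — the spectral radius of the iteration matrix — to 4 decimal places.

0.8555

Split A = D + L + U, D = diag(4.3, 4.6, -3.5).
GS T = -(D+L)⁻¹U: row 0 first, T[0,2] = -(-3.7)/(4.3) = +0.8605; later rows by forward substitution.
  T[0,:] = [+0.0000, +0.7442, +0.8605]
  T[1,:] = [+0.0000, -0.5339, -1.2695]
  T[2,:] = [+0.0000, -0.2625, +0.1809]
|eigenvalues of T|: 0.8555, 0.5025, 0.0000.
spectral radius ρ = 0.8555; 0.8555 < 1 ⇒ converges.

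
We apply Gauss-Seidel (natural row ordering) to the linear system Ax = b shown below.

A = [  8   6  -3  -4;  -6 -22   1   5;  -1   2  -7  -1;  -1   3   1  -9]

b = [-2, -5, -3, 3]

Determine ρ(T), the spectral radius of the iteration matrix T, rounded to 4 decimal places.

Let D = diag(8, -22, -7, -9); L, U the strict triangles.
Gauss-Seidel: T = -(D+L)⁻¹U, row 0 first, T[0,1] = -(6)/(8) = -0.7500; later rows by forward substitution.
  T[0,:] = [+0.0000, -0.7500, +0.3750, +0.5000]
  T[1,:] = [+0.0000, +0.2045, -0.0568, +0.0909]
  T[2,:] = [+0.0000, +0.1656, -0.0698, -0.1883]
  T[3,:] = [+0.0000, +0.1699, -0.0684, -0.0462]
|eigenvalues of T|: 0.2421, 0.1669, 0.0134, 0.0000.
spectral radius ρ = 0.2421; 0.2421 < 1: convergent.

0.2421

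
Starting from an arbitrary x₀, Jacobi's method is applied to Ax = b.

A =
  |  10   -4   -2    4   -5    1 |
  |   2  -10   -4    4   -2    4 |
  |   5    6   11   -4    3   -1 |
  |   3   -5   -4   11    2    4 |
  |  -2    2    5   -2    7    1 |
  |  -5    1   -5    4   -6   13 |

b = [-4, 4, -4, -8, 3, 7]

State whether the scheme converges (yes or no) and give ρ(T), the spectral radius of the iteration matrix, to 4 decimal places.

no, ρ = 1.1320

Write A = D+L+U with D = diag(10, -10, 11, 11, 7, 13).
Jacobi: T = -D⁻¹(L+U), T[5,3] = -(4)/(13) = -0.3077; T[5,5] = 0.
  T[0,:] = [+0.0000  +0.4000  +0.2000  -0.4000  +0.5000  -0.1000]
  T[1,:] = [+0.2000  +0.0000  -0.4000  +0.4000  -0.2000  +0.4000]
  T[2,:] = [-0.4545  -0.5455  +0.0000  +0.3636  -0.2727  +0.0909]
  T[3,:] = [-0.2727  +0.4545  +0.3636  +0.0000  -0.1818  -0.3636]
  T[4,:] = [+0.2857  -0.2857  -0.7143  +0.2857  +0.0000  -0.1429]
  T[5,:] = [+0.3846  -0.0769  +0.3846  -0.3077  +0.4615  +0.0000]
moduli |λ_i(T)| = 1.1320, 0.8410, 0.4665, 0.4665, 0.4084, 0.2988.
ρ = 1.1320; 1.1320 > 1 ⇒ diverges.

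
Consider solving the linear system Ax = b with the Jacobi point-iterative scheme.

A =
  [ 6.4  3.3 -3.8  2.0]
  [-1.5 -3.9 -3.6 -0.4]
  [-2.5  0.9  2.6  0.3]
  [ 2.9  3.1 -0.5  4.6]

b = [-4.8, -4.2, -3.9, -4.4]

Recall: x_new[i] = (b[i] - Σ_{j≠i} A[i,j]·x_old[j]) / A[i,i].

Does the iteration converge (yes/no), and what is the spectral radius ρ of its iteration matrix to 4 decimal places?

Diagonal D = diag(6.4, -3.9, 2.6, 4.6); L, U strict lower/upper.
Jacobi T = -D⁻¹(L+U): T[0,2] = -(-3.8)/(6.4) = +0.5938; T[0,0] = 0.
  T[0,:] = [+0.0000  -0.5156  +0.5938  -0.3125]
  T[1,:] = [-0.3846  +0.0000  -0.9231  -0.1026]
  T[2,:] = [+0.9615  -0.3462  +0.0000  -0.1154]
  T[3,:] = [-0.6304  -0.6739  +0.1087  +0.0000]
moduli |λ_i(T)| = 1.2045, 0.8131, 0.8131, 0.3545.
ρ = 1.2045; 1.2045 > 1 ⇒ diverges.

no, ρ = 1.2045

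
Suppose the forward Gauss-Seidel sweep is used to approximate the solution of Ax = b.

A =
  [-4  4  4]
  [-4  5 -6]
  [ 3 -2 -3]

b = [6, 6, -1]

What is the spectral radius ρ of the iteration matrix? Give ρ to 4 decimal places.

1.3534

A = D + L + U where D = diag(-4, 5, -3).
GS T = -(D+L)⁻¹U: row 0 first, T[0,1] = -(4)/(-4) = +1.0000; later rows by forward substitution.
  T[0,:] = [+0.0000  +1.0000  +1.0000]
  T[1,:] = [+0.0000  +0.8000  +2.0000]
  T[2,:] = [+0.0000  +0.4667  -0.3333]
|roots of det(T-λI)|: 1.3534, 0.8867, 0.0000.
spectral radius ρ = 1.3534; 1.3534 > 1: divergent.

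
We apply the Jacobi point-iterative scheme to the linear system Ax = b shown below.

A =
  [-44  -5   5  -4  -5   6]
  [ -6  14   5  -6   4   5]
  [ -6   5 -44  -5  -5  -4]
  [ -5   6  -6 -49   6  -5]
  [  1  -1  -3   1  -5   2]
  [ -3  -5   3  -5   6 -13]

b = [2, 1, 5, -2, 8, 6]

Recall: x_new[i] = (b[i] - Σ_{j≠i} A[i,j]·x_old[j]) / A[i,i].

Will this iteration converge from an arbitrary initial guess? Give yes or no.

Split A = D + L + U, D = diag(-44, 14, -44, -49, -5, -13).
Jacobi: T = -D⁻¹(L+U), T[1,4] = -(4)/(14) = -0.2857; T[1,1] = 0.
  T[0,:] = [+0.0000 -0.1136 +0.1136 -0.0909 -0.1136 +0.1364]
  T[1,:] = [+0.4286 +0.0000 -0.3571 +0.4286 -0.2857 -0.3571]
  T[2,:] = [-0.1364 +0.1136 +0.0000 -0.1136 -0.1136 -0.0909]
  T[3,:] = [-0.1020 +0.1224 -0.1224 +0.0000 +0.1224 -0.1020]
  T[4,:] = [+0.2000 -0.2000 -0.6000 +0.2000 +0.0000 +0.4000]
  T[5,:] = [-0.2308 -0.3846 +0.2308 -0.3846 +0.4615 +0.0000]
eigenvalue magnitudes: 0.7033, 0.4991, 0.1657, 0.1657, 0.1612, 0.0565.
spectral radius ρ = 0.7033; 0.7033 < 1 ⇒ converges.

yes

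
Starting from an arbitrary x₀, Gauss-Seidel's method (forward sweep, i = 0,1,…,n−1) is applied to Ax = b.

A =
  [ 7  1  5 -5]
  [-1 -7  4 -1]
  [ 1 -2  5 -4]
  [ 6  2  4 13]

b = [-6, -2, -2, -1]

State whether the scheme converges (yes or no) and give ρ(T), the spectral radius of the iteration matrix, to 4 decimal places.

A = D + L + U where D = diag(7, -7, 5, 13).
Gauss-Seidel: T = -(D+L)⁻¹U, row 0 first, T[0,1] = -(1)/(7) = -0.1429; later rows by forward substitution.
  T[0,:] = [+0.0000  -0.1429  -0.7143  +0.7143]
  T[1,:] = [+0.0000  +0.0204  +0.6735  -0.2449]
  T[2,:] = [+0.0000  +0.0367  +0.4122  +0.5592]
  T[3,:] = [+0.0000  +0.0515  +0.0992  -0.4641]
moduli |λ_i(T)| = 0.5459, 0.4563, 0.1210, 0.0000.
ρ = 0.5459; 0.5459 < 1, so it converges for any x₀.

yes, ρ = 0.5459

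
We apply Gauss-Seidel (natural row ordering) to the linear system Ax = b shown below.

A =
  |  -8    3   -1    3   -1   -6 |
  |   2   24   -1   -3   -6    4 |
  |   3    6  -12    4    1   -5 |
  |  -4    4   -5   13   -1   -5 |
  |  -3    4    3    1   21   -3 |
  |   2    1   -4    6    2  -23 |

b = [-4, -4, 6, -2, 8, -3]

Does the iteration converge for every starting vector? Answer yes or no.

yes

Let D = diag(-8, 24, -12, 13, 21, -23); L, U the strict triangles.
T_GS = -(D+L)⁻¹U: row 0 first, T[0,2] = -(-1)/(-8) = -0.1250; later rows by forward substitution.
  T[0,:] = [+0.0000, +0.3750, -0.1250, +0.3750, -0.1250, -0.7500]
  T[1,:] = [+0.0000, -0.0312, +0.0521, +0.0938, +0.2604, -0.1042]
  T[2,:] = [+0.0000, +0.0781, -0.0052, +0.4740, +0.1823, -0.6562]
  T[3,:] = [+0.0000, +0.1550, -0.0565, +0.2688, +0.0284, -0.0665]
  T[4,:] = [+0.0000, +0.0410, -0.0243, -0.0448, -0.0949, +0.1525]
  T[5,:] = [+0.0000, +0.0617, -0.0246, +0.0205, -0.0321, +0.0403]
|roots of det(T-λI)|: 0.2355, 0.1349, 0.0829, 0.0464, 0.0407, 0.0000.
ρ(T) = max|λ| = 0.2355; 0.2355 < 1 ⇒ converges.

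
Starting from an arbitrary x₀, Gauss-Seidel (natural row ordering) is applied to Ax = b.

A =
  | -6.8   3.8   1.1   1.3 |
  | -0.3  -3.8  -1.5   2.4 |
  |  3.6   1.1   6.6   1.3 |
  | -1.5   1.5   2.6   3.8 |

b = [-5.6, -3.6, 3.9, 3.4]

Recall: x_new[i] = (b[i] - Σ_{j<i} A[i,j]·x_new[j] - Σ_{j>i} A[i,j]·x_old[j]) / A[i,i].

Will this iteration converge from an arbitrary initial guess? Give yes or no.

Split A = D + L + U, D = diag(-6.8, -3.8, 6.6, 3.8).
GS T = -(D+L)⁻¹U: row 0 first, T[0,3] = -(1.3)/(-6.8) = +0.1912; later rows by forward substitution.
  T[0,:] = [+0.0000 +0.5588 +0.1618 +0.1912]
  T[1,:] = [+0.0000 -0.0441 -0.4075 +0.6165]
  T[2,:] = [+0.0000 -0.2975 -0.0203 -0.4040]
  T[3,:] = [+0.0000 +0.4415 +0.2386 +0.1085]
eigenvalue magnitudes: 0.5985, 0.4967, 0.0577, 0.0000.
spectral radius ρ = 0.5985; 0.5985 < 1 ⇒ converges.

yes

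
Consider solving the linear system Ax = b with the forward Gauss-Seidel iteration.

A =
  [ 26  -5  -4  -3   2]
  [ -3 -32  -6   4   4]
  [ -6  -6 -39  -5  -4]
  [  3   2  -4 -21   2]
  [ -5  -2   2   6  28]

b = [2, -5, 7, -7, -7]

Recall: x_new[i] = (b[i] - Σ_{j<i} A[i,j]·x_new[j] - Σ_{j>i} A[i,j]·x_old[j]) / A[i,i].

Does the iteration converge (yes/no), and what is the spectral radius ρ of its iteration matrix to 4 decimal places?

Diagonal D = diag(26, -32, -39, -21, 28); L, U strict lower/upper.
GS T = -(D+L)⁻¹U: row 0 first, T[0,2] = -(-4)/(26) = +0.1538; later rows by forward substitution.
  T[0,:] = [+0.0000  +0.1923  +0.1538  +0.1154  -0.0769]
  T[1,:] = [+0.0000  -0.0180  -0.2019  +0.1142  +0.1322]
  T[2,:] = [+0.0000  -0.0268  +0.0074  -0.1635  -0.1111]
  T[3,:] = [+0.0000  +0.0309  +0.0013  +0.0585  +0.1180]
  T[4,:] = [+0.0000  +0.0284  +0.0122  +0.0279  -0.0216]
|λ(T)| sorted: 0.1790, 0.0821, 0.0731, 0.0731, 0.0000.
ρ = 0.1790; 0.1790 < 1: convergent.

yes, ρ = 0.1790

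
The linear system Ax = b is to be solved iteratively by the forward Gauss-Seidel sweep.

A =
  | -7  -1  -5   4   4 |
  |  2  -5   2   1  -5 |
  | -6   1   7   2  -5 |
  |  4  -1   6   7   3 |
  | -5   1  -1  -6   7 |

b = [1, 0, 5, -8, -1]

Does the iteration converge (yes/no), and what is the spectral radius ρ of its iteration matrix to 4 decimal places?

no, ρ = 1.4105

Let D = diag(-7, -5, 7, 7, 7); L, U the strict triangles.
T_GS = -(D+L)⁻¹U: row 0 first, T[0,4] = -(4)/(-7) = +0.5714; later rows by forward substitution.
  T[0,:] = [+0.0000 -0.1429 -0.7143 +0.5714 +0.5714]
  T[1,:] = [+0.0000 -0.0571 +0.1143 +0.4286 -0.7714]
  T[2,:] = [+0.0000 -0.1143 -0.6286 +0.1429 +1.3143]
  T[3,:] = [+0.0000 +0.1714 +0.9633 -0.3878 -1.9918]
  T[4,:] = [+0.0000 +0.0367 +0.2093 +0.0350 -1.0012]
|eigenvalues of T|: 1.4105, 0.5600, 0.0795, 0.0795, 0.0000.
spectral radius ρ = 1.4105; 1.4105 > 1, so it fails to converge.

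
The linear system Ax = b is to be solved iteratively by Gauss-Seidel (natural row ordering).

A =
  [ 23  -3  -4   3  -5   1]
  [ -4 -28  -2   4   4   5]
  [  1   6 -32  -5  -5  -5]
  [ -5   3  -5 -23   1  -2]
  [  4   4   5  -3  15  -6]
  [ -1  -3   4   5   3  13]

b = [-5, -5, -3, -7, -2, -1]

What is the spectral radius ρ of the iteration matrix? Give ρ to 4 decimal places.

A = D + L + U where D = diag(23, -28, -32, -23, 15, 13).
Gauss-Seidel: T = -(D+L)⁻¹U, row 0 first, T[0,2] = -(-4)/(23) = +0.1739; later rows by forward substitution.
  T[0,:] = [+0.0000 +0.1304 +0.1739 -0.1304 +0.2174 -0.0435]
  T[1,:] = [+0.0000 -0.0186 -0.0963 +0.1615 +0.1118 +0.1848]
  T[2,:] = [+0.0000 +0.0006 -0.0126 -0.1300 -0.1285 -0.1230]
  T[3,:] = [+0.0000 -0.0309 -0.0476 +0.0777 +0.0387 -0.0267]
  T[4,:] = [+0.0000 -0.0362 -0.0260 +0.0506 -0.0372 +0.3980]
  T[5,:] = [+0.0000 +0.0258 +0.0194 +0.0257 +0.0757 -0.0044]
eigenvalue magnitudes: 0.2100, 0.1746, 0.0430, 0.0430, 0.0287, 0.0000.
ρ = 0.2100; 0.2100 < 1, so it converges for any x₀.

0.2100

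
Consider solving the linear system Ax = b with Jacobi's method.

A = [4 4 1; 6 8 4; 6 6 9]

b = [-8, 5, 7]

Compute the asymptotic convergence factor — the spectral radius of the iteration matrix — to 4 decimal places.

1.2693

Let D = diag(4, 8, 9); L, U the strict triangles.
Jacobi: T = -D⁻¹(L+U), T[0,1] = -(4)/(4) = -1.0000; T[0,0] = 0.
  T[0,:] = [+0.0000 -1.0000 -0.2500]
  T[1,:] = [-0.7500 +0.0000 -0.5000]
  T[2,:] = [-0.6667 -0.6667 +0.0000]
|λ(T)| sorted: 1.2693, 0.8388, 0.4305.
spectral radius ρ = 1.2693; 1.2693 > 1: divergent.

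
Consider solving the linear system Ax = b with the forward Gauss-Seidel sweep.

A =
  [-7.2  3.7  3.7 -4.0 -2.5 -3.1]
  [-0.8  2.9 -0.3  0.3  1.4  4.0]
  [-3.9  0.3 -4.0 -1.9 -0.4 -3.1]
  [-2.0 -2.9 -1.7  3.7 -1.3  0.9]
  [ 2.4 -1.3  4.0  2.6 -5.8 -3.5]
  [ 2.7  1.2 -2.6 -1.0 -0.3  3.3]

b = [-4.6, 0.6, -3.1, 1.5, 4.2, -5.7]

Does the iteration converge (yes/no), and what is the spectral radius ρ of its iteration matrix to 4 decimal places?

Write A = D+L+U with D = diag(-7.2, 2.9, -4, 3.7, -5.8, 3.3).
GS T = -(D+L)⁻¹U: row 0 first, T[0,4] = -(-2.5)/(-7.2) = -0.3472; later rows by forward substitution.
  T[0,:] = [+0.0000  +0.5139  +0.5139  -0.5556  -0.3472  -0.4306]
  T[1,:] = [+0.0000  +0.1418  +0.2452  -0.2567  -0.5785  -1.4981]
  T[2,:] = [+0.0000  -0.4904  -0.4827  +0.0474  +0.1952  -0.4676]
  T[3,:] = [+0.0000  +0.1636  +0.2482  -0.4797  -0.2001  -1.8650]
  T[4,:] = [+0.0000  -0.0840  -0.0639  -0.3547  +0.0309  -1.6043]
  T[5,:] = [+0.0000  -0.8165  -0.8205  +0.4076  +0.5904  -0.1823]
|roots of det(T-λI)|: 1.1368, 0.7291, 0.7291, 0.0851, 0.0851, 0.0000.
spectral radius ρ = 1.1368; 1.1368 > 1 ⇒ diverges.

no, ρ = 1.1368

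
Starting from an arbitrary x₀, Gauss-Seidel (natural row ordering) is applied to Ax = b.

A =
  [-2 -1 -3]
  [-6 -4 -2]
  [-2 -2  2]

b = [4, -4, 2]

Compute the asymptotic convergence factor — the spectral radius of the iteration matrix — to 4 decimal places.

1.2071

Let D = diag(-2, -4, 2); L, U the strict triangles.
GS T = -(D+L)⁻¹U: row 0 first, T[0,2] = -(-3)/(-2) = -1.5000; later rows by forward substitution.
  T[0,:] = [+0.0000  -0.5000  -1.5000]
  T[1,:] = [+0.0000  +0.7500  +1.7500]
  T[2,:] = [+0.0000  +0.2500  +0.2500]
|roots of det(T-λI)|: 1.2071, 0.2071, 0.0000.
spectral radius ρ = 1.2071; 1.2071 > 1 ⇒ diverges.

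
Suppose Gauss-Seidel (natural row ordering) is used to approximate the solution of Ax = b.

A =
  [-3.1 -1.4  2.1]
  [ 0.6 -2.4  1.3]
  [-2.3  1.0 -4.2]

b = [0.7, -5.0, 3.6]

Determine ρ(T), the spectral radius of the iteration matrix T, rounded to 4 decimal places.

Diagonal D = diag(-3.1, -2.4, -4.2); L, U strict lower/upper.
T_GS = -(D+L)⁻¹U: row 0 first, T[0,2] = -(2.1)/(-3.1) = +0.6774; later rows by forward substitution.
  T[0,:] = [+0.0000  -0.4516  +0.6774]
  T[1,:] = [+0.0000  -0.1129  +0.7110]
  T[2,:] = [+0.0000  +0.2204  -0.2017]
|roots of det(T-λI)|: 0.5557, 0.2411, 0.0000.
spectral radius ρ = 0.5557; 0.5557 < 1: convergent.

0.5557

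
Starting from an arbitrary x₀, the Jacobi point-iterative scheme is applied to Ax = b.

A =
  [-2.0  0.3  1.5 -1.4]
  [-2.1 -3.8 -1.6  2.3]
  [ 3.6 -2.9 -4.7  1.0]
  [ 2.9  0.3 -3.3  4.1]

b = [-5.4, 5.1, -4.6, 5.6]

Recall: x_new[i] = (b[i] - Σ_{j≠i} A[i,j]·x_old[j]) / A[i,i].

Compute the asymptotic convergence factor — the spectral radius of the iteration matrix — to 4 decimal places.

A = D + L + U where D = diag(-2, -3.8, -4.7, 4.1).
Jacobi T = -D⁻¹(L+U): T[3,0] = -(2.9)/(4.1) = -0.7073; T[3,3] = 0.
  T[0,:] = [+0.0000 +0.1500 +0.7500 -0.7000]
  T[1,:] = [-0.5526 +0.0000 -0.4211 +0.6053]
  T[2,:] = [+0.7660 -0.6170 +0.0000 +0.2128]
  T[3,:] = [-0.7073 -0.0732 +0.8049 +0.0000]
moduli |λ_i(T)| = 1.3732, 0.7501, 0.7501, 0.0357.
spectral radius ρ = 1.3732; 1.3732 > 1 ⇒ diverges.

1.3732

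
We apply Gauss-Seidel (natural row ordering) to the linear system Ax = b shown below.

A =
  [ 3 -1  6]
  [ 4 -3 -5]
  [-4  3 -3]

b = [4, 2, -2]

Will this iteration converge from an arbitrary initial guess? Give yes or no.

A = D + L + U where D = diag(3, -3, -3).
T_GS = -(D+L)⁻¹U: row 0 first, T[0,1] = -(-1)/(3) = +0.3333; later rows by forward substitution.
  T[0,:] = [+0.0000  +0.3333  -2.0000]
  T[1,:] = [+0.0000  +0.4444  -4.3333]
  T[2,:] = [+0.0000  +0.0000  -1.6667]
|eigenvalues of T|: 1.6667, 0.4444, 0.0000.
ρ(T) = max|λ| = 1.6667; 1.6667 > 1: divergent.

no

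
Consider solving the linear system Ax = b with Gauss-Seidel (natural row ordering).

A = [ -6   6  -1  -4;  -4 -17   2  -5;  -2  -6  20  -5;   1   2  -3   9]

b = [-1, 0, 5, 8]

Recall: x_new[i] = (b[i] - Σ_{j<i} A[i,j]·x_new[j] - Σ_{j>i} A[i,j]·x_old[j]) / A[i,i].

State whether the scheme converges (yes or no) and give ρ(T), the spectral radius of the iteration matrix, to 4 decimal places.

yes, ρ = 0.2742

A = D + L + U where D = diag(-6, -17, 20, 9).
T_GS = -(D+L)⁻¹U: row 0 first, T[0,1] = -(6)/(-6) = +1.0000; later rows by forward substitution.
  T[0,:] = [+0.0000 +1.0000 -0.1667 -0.6667]
  T[1,:] = [+0.0000 -0.2353 +0.1569 -0.1373]
  T[2,:] = [+0.0000 +0.0294 +0.0304 +0.1422]
  T[3,:] = [+0.0000 -0.0490 -0.0062 +0.1520]
|λ(T)| sorted: 0.2742, 0.1285, 0.0927, 0.0000.
spectral radius ρ = 0.2742; 0.2742 < 1: convergent.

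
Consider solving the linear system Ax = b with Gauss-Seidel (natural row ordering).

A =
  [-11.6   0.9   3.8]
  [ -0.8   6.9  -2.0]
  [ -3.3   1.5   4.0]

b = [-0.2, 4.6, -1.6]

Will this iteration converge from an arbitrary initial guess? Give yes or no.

yes

Let D = diag(-11.6, 6.9, 4); L, U the strict triangles.
GS T = -(D+L)⁻¹U: row 0 first, T[0,1] = -(0.9)/(-11.6) = +0.0776; later rows by forward substitution.
  T[0,:] = [+0.0000  +0.0776  +0.3276]
  T[1,:] = [+0.0000  +0.0090  +0.3278]
  T[2,:] = [+0.0000  +0.0606  +0.1473]
moduli |λ_i(T)| = 0.2352, 0.0789, 0.0000.
ρ = 0.2352; 0.2352 < 1: convergent.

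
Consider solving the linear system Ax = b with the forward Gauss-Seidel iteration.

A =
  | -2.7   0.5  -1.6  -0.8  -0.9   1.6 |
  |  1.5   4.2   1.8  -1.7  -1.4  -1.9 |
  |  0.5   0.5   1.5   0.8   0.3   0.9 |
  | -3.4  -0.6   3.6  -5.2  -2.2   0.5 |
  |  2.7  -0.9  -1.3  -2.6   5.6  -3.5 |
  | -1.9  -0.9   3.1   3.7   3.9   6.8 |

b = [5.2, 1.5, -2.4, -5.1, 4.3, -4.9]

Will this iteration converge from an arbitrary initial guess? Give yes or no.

Let D = diag(-2.7, 4.2, 1.5, -5.2, 5.6, 6.8); L, U the strict triangles.
T_GS = -(D+L)⁻¹U: row 0 first, T[0,2] = -(-1.6)/(-2.7) = -0.5926; later rows by forward substitution.
  T[0,:] = [+0.0000 +0.1852 -0.5926 -0.2963 -0.3333 +0.5926]
  T[1,:] = [+0.0000 -0.0661 -0.2169 +0.5106 +0.4524 +0.2407]
  T[2,:] = [+0.0000 -0.0397 +0.2698 -0.6048 -0.2397 -0.8778]
  T[3,:] = [+0.0000 -0.1409 +0.5993 -0.2839 -0.4233 -0.9268]
  T[4,:] = [+0.0000 -0.1746 +0.5917 -0.0473 -0.0187 -0.2561]
  T[5,:] = [+0.0000 +0.2379 -0.9828 +0.4421 +0.3171 +1.2488]
|eigenvalues of T|: 1.2047, 0.3625, 0.3625, 0.2632, 0.0751, 0.0000.
ρ(T) = max|λ| = 1.2047; 1.2047 > 1: divergent.

no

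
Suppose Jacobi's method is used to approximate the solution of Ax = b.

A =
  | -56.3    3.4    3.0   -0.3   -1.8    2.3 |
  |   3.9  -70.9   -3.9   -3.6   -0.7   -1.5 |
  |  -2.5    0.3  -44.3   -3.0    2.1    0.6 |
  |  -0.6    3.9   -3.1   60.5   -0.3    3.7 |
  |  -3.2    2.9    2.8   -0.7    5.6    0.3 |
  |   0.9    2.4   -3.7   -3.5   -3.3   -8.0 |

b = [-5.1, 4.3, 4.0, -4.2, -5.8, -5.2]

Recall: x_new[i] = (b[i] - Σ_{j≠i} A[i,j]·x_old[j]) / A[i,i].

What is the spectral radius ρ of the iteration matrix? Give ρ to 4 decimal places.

Let D = diag(-56.3, -70.9, -44.3, 60.5, 5.6, -8); L, U the strict triangles.
T_J = -D⁻¹(L+U): T[2,1] = -(0.3)/(-44.3) = +0.0068; T[2,2] = 0.
  T[0,:] = [+0.0000, +0.0604, +0.0533, -0.0053, -0.0320, +0.0409]
  T[1,:] = [+0.0550, +0.0000, -0.0550, -0.0508, -0.0099, -0.0212]
  T[2,:] = [-0.0564, +0.0068, +0.0000, -0.0677, +0.0474, +0.0135]
  T[3,:] = [+0.0099, -0.0645, +0.0512, +0.0000, +0.0050, -0.0612]
  T[4,:] = [+0.5714, -0.5179, -0.5000, +0.1250, +0.0000, -0.0536]
  T[5,:] = [+0.1125, +0.3000, -0.4625, -0.4375, -0.4125, +0.0000]
|eigenvalues of T|: 0.2507, 0.1954, 0.1954, 0.1482, 0.0796, 0.0796.
spectral radius ρ = 0.2507; 0.2507 < 1, so it converges for any x₀.

0.2507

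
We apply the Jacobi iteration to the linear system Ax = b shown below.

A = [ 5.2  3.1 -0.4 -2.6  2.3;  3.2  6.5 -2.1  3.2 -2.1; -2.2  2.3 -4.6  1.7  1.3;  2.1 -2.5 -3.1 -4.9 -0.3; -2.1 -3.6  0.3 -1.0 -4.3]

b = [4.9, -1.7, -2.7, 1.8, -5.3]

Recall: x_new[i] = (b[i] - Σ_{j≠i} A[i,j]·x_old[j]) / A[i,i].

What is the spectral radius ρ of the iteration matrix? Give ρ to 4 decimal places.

1.1229

Diagonal D = diag(5.2, 6.5, -4.6, -4.9, -4.3); L, U strict lower/upper.
T_J = -D⁻¹(L+U): T[1,2] = -(-2.1)/(6.5) = +0.3231; T[1,1] = 0.
  T[0,:] = [+0.0000 -0.5962 +0.0769 +0.5000 -0.4423]
  T[1,:] = [-0.4923 +0.0000 +0.3231 -0.4923 +0.3231]
  T[2,:] = [-0.4783 +0.5000 +0.0000 +0.3696 +0.2826]
  T[3,:] = [+0.4286 -0.5102 -0.6327 +0.0000 -0.0612]
  T[4,:] = [-0.4884 -0.8372 +0.0698 -0.2326 +0.0000]
eigenvalue magnitudes: 1.1229, 0.5102, 0.5102, 0.2591, 0.2591.
ρ = 1.1229; 1.1229 > 1 ⇒ diverges.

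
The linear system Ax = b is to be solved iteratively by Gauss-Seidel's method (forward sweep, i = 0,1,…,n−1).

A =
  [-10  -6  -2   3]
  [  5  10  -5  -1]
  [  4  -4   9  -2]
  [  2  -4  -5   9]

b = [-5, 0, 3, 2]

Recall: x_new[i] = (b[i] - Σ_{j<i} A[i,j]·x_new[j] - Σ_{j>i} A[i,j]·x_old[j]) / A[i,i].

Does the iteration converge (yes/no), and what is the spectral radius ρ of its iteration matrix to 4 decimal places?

yes, ρ = 0.8363

Write A = D+L+U with D = diag(-10, 10, 9, 9).
Gauss-Seidel: T = -(D+L)⁻¹U, row 0 first, T[0,2] = -(-2)/(-10) = -0.2000; later rows by forward substitution.
  T[0,:] = [+0.0000  -0.6000  -0.2000  +0.3000]
  T[1,:] = [+0.0000  +0.3000  +0.6000  -0.0500]
  T[2,:] = [+0.0000  +0.4000  +0.3556  +0.0667]
  T[3,:] = [+0.0000  +0.4889  +0.5086  -0.0519]
moduli |λ_i(T)| = 0.8363, 0.1331, 0.1331, 0.0000.
spectral radius ρ = 0.8363; 0.8363 < 1, so it converges for any x₀.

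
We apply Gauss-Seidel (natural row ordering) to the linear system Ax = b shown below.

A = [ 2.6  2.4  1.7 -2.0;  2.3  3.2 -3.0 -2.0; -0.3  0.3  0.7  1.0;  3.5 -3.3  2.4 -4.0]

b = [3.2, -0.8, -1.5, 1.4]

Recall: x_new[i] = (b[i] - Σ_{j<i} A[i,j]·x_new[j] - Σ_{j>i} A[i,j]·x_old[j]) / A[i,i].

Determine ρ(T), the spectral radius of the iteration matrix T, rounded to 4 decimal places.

1.5237

Write A = D+L+U with D = diag(2.6, 3.2, 0.7, -4).
GS T = -(D+L)⁻¹U: row 0 first, T[0,3] = -(-2)/(2.6) = +0.7692; later rows by forward substitution.
  T[0,:] = [+0.0000, -0.9231, -0.6538, +0.7692]
  T[1,:] = [+0.0000, +0.6635, +1.4075, +0.0721]
  T[2,:] = [+0.0000, -0.6799, -0.8834, -1.1298]
  T[3,:] = [+0.0000, -1.7630, -2.2633, -0.0643]
|roots of det(T-λI)|: 1.5237, 1.2315, 0.5765, 0.0000.
ρ(T) = max|λ| = 1.5237; 1.5237 > 1 ⇒ diverges.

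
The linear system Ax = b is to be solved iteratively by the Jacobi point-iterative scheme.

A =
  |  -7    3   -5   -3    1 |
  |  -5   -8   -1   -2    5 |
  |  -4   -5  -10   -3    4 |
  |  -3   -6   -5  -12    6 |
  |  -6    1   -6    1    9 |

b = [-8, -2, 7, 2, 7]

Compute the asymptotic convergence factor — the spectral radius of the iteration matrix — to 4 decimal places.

1.3131

A = D + L + U where D = diag(-7, -8, -10, -12, 9).
Jacobi T = -D⁻¹(L+U): T[3,4] = -(6)/(-12) = +0.5000; T[3,3] = 0.
  T[0,:] = [+0.0000  +0.4286  -0.7143  -0.4286  +0.1429]
  T[1,:] = [-0.6250  +0.0000  -0.1250  -0.2500  +0.6250]
  T[2,:] = [-0.4000  -0.5000  +0.0000  -0.3000  +0.4000]
  T[3,:] = [-0.2500  -0.5000  -0.4167  +0.0000  +0.5000]
  T[4,:] = [+0.6667  -0.1111  +0.6667  -0.1111  +0.0000]
eigenvalue magnitudes: 1.3131, 0.6564, 0.6564, 0.4635, 0.4635.
ρ(T) = max|λ| = 1.3131; 1.3131 > 1: divergent.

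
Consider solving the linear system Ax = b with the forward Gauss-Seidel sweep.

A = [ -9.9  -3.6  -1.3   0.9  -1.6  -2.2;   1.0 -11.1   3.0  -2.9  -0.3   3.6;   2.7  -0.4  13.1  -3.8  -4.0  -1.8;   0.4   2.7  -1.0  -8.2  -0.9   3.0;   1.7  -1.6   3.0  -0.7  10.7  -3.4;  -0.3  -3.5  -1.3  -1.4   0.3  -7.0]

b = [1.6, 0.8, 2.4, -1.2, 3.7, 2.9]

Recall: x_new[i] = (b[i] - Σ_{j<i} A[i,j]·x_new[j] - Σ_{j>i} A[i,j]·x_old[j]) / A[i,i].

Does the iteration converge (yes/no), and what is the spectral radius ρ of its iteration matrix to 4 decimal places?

Write A = D+L+U with D = diag(-9.9, -11.1, 13.1, -8.2, 10.7, -7).
Gauss-Seidel: T = -(D+L)⁻¹U, row 0 first, T[0,1] = -(-3.6)/(-9.9) = -0.3636; later rows by forward substitution.
  T[0,:] = [+0.0000 -0.3636 -0.1313 +0.0909 -0.1616 -0.2222]
  T[1,:] = [+0.0000 -0.0328 +0.2584 -0.2531 -0.0416 +0.3043]
  T[2,:] = [+0.0000 +0.0739 +0.0350 +0.2636 +0.3374 +0.1925]
  T[3,:] = [+0.0000 -0.0375 +0.0744 -0.1110 -0.1725 +0.4317]
  T[4,:] = [+0.0000 +0.0297 +0.0546 -0.1335 -0.0864 +0.3728]
  T[5,:] = [+0.0000 +0.0270 -0.1426 +0.0902 -0.0041 -0.2487]
|eigenvalues of T|: 0.6049, 0.2021, 0.2021, 0.1054, 0.0164, 0.0000.
ρ = 0.6049; 0.6049 < 1: convergent.

yes, ρ = 0.6049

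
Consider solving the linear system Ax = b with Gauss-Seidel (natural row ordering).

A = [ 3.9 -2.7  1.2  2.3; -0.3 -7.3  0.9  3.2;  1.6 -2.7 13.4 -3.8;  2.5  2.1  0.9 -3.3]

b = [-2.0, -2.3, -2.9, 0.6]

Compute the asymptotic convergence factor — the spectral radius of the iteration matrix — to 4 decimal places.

Split A = D + L + U, D = diag(3.9, -7.3, 13.4, -3.3).
T_GS = -(D+L)⁻¹U: row 0 first, T[0,2] = -(1.2)/(3.9) = -0.3077; later rows by forward substitution.
  T[0,:] = [+0.0000, +0.6923, -0.3077, -0.5897]
  T[1,:] = [+0.0000, -0.0285, +0.1359, +0.4626]
  T[2,:] = [+0.0000, -0.0884, +0.0641, +0.4472]
  T[3,:] = [+0.0000, +0.4823, -0.1291, -0.0304]
|λ(T)| sorted: 0.4468, 0.3085, 0.1330, 0.0000.
ρ = 0.4468; 0.4468 < 1 ⇒ converges.

0.4468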